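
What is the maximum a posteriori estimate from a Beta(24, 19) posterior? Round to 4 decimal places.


The MAP estimate equals the mode of the distribution.
Mode of Beta(a,b) = (a-1)/(a+b-2)
= 23/41
= 0.561

0.561


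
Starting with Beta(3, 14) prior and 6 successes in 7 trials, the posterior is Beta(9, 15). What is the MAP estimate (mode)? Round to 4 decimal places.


The mode of Beta(a, b) when a > 1 and b > 1 is (a-1)/(a+b-2)
= (9 - 1) / (9 + 15 - 2)
= 8 / 22
= 0.3636

0.3636


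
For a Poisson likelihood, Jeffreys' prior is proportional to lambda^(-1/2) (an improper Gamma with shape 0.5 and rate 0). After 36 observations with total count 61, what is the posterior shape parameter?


Jeffreys' prior for Poisson is proportional to lambda^(-1/2).
Posterior is Gamma(0.5 + S, 0 + n) = Gamma(0.5 + 61, 36).
Posterior shape = 0.5 + S = 0.5 + 61 = 61.5

61.5


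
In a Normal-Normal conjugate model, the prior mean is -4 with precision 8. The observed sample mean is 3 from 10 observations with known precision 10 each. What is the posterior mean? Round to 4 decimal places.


Posterior precision = tau0 + n*tau = 8 + 10*10 = 108
Posterior mean = (tau0*mu0 + n*tau*xbar) / posterior_precision
= (8*-4 + 10*10*3) / 108
= 268 / 108 = 2.4815

2.4815


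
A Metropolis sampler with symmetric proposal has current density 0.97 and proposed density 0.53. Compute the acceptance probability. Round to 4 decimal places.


For symmetric proposals, acceptance = min(1, pi(x*)/pi(x))
= min(1, 0.53/0.97)
= min(1, 0.5464) = 0.5464

0.5464


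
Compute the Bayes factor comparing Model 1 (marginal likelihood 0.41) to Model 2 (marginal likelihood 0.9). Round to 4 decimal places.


BF12 = marginal likelihood of M1 / marginal likelihood of M2
= 0.41/0.9
= 0.4556

0.4556


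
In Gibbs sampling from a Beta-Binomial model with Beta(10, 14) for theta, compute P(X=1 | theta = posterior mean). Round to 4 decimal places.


Posterior mean = alpha/(alpha+beta) = 10/24 = 0.4167
P(X=1|theta=mean) = theta = 0.4167

0.4167


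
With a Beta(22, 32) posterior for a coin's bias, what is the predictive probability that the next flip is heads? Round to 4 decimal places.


The predictive probability equals the posterior mean.
P(next = heads) = alpha / (alpha + beta)
= 22 / 54 = 0.4074

0.4074


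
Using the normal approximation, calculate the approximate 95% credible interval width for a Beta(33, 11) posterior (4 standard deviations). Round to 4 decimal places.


Var(Beta) = 33*11/(44^2 * 45) = 0.0042
SD = 0.0645
Width ~ 4*SD = 0.2582

0.2582


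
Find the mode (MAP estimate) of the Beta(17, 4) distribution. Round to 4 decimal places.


For Beta(a,b) with a,b > 1:
Mode = (a-1)/(a+b-2) = (17-1)/(21-2)
= 16/19 = 0.8421

0.8421


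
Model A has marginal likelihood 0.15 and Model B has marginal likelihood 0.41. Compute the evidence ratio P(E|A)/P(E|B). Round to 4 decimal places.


Evidence ratio = P(E|A) / P(E|B)
= 0.15 / 0.41
= 0.3659

0.3659


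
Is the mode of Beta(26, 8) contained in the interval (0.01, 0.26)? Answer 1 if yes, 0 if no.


Mode = (a-1)/(a+b-2) = 25/32 = 0.7812
Interval: (0.01, 0.26)
Contains mode? 0

0


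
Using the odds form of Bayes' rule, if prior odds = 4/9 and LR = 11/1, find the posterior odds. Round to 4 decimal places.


Bayes' rule in odds form: posterior odds = prior odds * LR
= (4 * 11) / (9 * 1)
= 44/9 = 4.8889

4.8889


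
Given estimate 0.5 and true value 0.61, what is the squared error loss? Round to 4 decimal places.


Squared error = (estimate - true)^2
Difference = -0.11
Loss = -0.11^2 = 0.0121

0.0121


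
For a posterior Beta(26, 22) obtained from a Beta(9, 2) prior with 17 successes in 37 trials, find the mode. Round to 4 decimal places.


Mode = (alpha - 1) / (alpha + beta - 2)
= 25 / 46
= 0.5435

0.5435


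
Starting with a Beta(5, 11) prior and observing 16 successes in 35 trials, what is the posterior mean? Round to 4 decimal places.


Posterior parameters: alpha = 5 + 16 = 21
beta = 11 + 19 = 30
Posterior mean = alpha / (alpha + beta) = 21 / 51
= 0.4118

0.4118


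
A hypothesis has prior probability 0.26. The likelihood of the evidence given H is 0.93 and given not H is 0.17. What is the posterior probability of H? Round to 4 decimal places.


Using Bayes' theorem:
P(E) = 0.26 * 0.93 + 0.74 * 0.17
P(E) = 0.3676
P(H|E) = (0.26 * 0.93) / 0.3676 = 0.6578

0.6578


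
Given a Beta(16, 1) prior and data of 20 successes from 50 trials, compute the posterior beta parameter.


Number of failures = 50 - 20 = 30
Posterior beta = 1 + 30 = 31

31


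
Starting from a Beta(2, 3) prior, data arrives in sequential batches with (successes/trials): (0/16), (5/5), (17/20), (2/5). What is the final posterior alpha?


In sequential Bayesian updating, we sum all successes.
Total successes = 24
Final alpha = 2 + 24 = 26

26


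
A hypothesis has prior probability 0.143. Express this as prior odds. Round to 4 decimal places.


Odds = P(H) / P(not H) = 0.143 / 0.857
= 0.1669

0.1669


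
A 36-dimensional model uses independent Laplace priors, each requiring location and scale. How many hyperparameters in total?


Per parameter: 2 (location and scale).
Total = 36 * 2 = 72

72


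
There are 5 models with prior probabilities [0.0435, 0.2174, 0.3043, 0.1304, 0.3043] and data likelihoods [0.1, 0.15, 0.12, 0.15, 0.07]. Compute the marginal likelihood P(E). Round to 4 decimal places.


P(E) = sum over models of P(M_i) * P(E|M_i)
= 0.0435*0.1 + 0.2174*0.15 + 0.3043*0.12 + 0.1304*0.15 + 0.3043*0.07
= 0.1143

0.1143


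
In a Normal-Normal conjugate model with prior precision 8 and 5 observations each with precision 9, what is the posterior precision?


Posterior precision = prior precision + n * observation precision
= 8 + 5 * 9
= 8 + 45 = 53

53


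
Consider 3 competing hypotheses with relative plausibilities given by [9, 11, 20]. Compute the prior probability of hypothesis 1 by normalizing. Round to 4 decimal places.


Sum of weights = 9 + 11 + 20 = 40
Normalized prior for H1 = 9 / 40
= 0.225

0.225


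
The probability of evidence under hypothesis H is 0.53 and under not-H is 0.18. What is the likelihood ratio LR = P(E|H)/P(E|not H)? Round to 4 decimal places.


LR = 0.53 / 0.18
= 2.9444

2.9444


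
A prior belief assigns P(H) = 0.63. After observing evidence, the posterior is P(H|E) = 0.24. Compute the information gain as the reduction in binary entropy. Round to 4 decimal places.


H(prior) = -0.63*log2(0.63) - 0.37*log2(0.37)
= 0.9507
H(post) = -0.24*log2(0.24) - 0.76*log2(0.76)
= 0.795
IG = 0.9507 - 0.795 = 0.1556

0.1556


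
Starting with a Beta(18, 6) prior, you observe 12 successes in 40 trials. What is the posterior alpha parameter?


For a Beta-Binomial conjugate model:
Posterior alpha = prior alpha + number of successes
= 18 + 12 = 30

30


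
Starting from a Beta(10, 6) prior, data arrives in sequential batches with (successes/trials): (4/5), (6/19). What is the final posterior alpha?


In sequential Bayesian updating, we sum all successes.
Total successes = 10
Final alpha = 10 + 10 = 20

20


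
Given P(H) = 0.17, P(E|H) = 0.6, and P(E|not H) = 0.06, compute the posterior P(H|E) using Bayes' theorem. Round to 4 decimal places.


By Bayes' theorem: P(H|E) = P(E|H)*P(H) / P(E)
P(E) = P(E|H)*P(H) + P(E|not H)*P(not H)
P(E) = 0.6*0.17 + 0.06*0.83 = 0.1518
P(H|E) = 0.6*0.17 / 0.1518 = 0.6719

0.6719


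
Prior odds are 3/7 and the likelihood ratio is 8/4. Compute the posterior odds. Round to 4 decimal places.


Posterior odds = prior odds * likelihood ratio
= (3/7) * (8/4)
= 24 / 28
= 0.8571

0.8571


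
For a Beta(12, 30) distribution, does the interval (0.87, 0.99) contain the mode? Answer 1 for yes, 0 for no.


Mode of Beta(a,b) = (a-1)/(a+b-2)
= (12-1)/(12+30-2) = 0.275
Check: 0.87 <= 0.275 <= 0.99?
Result: 0

0


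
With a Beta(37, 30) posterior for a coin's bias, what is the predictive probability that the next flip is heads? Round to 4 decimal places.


The predictive probability equals the posterior mean.
P(next = heads) = alpha / (alpha + beta)
= 37 / 67 = 0.5522

0.5522


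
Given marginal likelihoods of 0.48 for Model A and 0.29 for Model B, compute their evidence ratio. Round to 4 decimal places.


Ratio = ML(A) / ML(B) = 0.48/0.29
= 1.6552

1.6552


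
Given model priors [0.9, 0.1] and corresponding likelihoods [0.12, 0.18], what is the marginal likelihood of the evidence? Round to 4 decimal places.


P(E) = sum_i P(M_i) P(E|M_i)
= 0.108 + 0.018
= 0.126

0.126


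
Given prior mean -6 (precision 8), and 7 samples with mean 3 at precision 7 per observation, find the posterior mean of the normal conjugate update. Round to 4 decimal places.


The posterior mean is a precision-weighted average of prior and data.
Post. prec. = 8 + 49 = 57
Post. mean = (-48 + 147)/57 = 99/57 = 1.7368

1.7368


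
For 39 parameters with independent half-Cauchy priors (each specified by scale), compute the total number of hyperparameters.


A half-Cauchy prior has 1 hyperparameter per parameter.
Total = 39 * 1 = 39

39


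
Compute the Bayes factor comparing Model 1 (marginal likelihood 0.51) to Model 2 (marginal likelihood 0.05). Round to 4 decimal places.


BF12 = marginal likelihood of M1 / marginal likelihood of M2
= 0.51/0.05
= 10.2

10.2


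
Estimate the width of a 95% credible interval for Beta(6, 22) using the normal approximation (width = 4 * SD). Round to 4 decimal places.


For Beta(a,b): Var = ab/((a+b)^2(a+b+1))
Var = 0.0058, SD = 0.0762
Approximate 95% CI width = 4 * 0.0762 = 0.3048

0.3048


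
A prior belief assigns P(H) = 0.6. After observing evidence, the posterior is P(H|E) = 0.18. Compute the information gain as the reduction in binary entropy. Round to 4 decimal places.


H(prior) = -0.6*log2(0.6) - 0.4*log2(0.4)
= 0.971
H(post) = -0.18*log2(0.18) - 0.82*log2(0.82)
= 0.6801
IG = 0.971 - 0.6801 = 0.2909

0.2909


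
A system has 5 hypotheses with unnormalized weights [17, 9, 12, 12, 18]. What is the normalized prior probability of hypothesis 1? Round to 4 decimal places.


The normalized prior is the weight divided by the total.
Total weight = 68
P(H1) = 17 / 68 = 0.25

0.25


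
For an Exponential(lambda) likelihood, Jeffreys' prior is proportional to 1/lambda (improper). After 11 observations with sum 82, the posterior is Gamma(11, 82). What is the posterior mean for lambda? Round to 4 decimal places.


Posterior = Gamma(n, sum_x) = Gamma(11, 82)
Posterior mean = shape/rate = 11/82
= 0.1341

0.1341


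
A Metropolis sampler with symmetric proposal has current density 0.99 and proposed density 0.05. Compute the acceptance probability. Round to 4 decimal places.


For symmetric proposals, acceptance = min(1, pi(x*)/pi(x))
= min(1, 0.05/0.99)
= min(1, 0.0505) = 0.0505

0.0505


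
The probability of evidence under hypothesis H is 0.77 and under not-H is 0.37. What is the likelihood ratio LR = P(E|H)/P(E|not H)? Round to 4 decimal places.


LR = 0.77 / 0.37
= 2.0811

2.0811


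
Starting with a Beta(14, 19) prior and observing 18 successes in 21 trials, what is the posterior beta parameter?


Posterior beta = prior beta + failures
Failures = 21 - 18 = 3
beta_post = 19 + 3 = 22

22


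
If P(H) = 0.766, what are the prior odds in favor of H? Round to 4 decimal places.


Prior odds = P(H) / (1 - P(H))
= 0.766 / 0.234
= 3.2735

3.2735


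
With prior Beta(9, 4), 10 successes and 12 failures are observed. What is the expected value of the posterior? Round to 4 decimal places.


Posterior = Beta(19, 16)
E[theta] = alpha/(alpha+beta)
= 19/35 = 0.5429

0.5429


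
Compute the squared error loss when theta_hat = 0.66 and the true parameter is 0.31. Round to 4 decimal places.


L = (theta_hat - theta_true)^2
= (0.66 - 0.31)^2
= 0.35^2 = 0.1225

0.1225


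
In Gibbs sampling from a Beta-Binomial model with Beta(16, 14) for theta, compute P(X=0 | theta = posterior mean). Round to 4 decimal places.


Posterior mean = alpha/(alpha+beta) = 16/30 = 0.5333
P(X=0|theta=mean) = 1 - theta = 0.4667

0.4667


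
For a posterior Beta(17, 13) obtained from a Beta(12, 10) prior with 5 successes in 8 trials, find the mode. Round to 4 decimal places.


Mode = (alpha - 1) / (alpha + beta - 2)
= 16 / 28
= 0.5714

0.5714


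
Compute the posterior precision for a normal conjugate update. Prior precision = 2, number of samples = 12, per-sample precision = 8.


tau_post = tau_0 + n * tau
= 2 + 12 * 8 = 98

98


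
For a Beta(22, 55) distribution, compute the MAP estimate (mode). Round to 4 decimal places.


MAP = mode = (a-1)/(a+b-2)
= (22-1)/(22+55-2)
= 21/75 = 0.28

0.28


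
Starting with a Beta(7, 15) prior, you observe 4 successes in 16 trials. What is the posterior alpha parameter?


For a Beta-Binomial conjugate model:
Posterior alpha = prior alpha + number of successes
= 7 + 4 = 11

11


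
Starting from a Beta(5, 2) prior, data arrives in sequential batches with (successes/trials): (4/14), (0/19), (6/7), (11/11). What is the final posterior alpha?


In sequential Bayesian updating, we sum all successes.
Total successes = 21
Final alpha = 5 + 21 = 26

26


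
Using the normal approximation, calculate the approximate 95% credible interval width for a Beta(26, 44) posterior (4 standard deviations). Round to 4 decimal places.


Var(Beta) = 26*44/(70^2 * 71) = 0.0033
SD = 0.0573
Width ~ 4*SD = 0.2294

0.2294


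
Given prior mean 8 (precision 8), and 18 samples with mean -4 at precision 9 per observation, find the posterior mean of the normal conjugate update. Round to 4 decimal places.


The posterior mean is a precision-weighted average of prior and data.
Post. prec. = 8 + 162 = 170
Post. mean = (64 + -648)/170 = -584/170 = -3.4353

-3.4353


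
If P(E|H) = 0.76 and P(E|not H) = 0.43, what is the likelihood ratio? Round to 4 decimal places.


Likelihood ratio = P(E|H) / P(E|not H)
= 0.76 / 0.43
= 1.7674

1.7674


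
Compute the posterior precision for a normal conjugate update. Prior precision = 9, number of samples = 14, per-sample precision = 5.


tau_post = tau_0 + n * tau
= 9 + 14 * 5 = 79

79


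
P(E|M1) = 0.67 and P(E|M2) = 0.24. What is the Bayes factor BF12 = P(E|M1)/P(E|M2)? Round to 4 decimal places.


Bayes factor BF12 = P(E|M1) / P(E|M2)
= 0.67 / 0.24
= 2.7917

2.7917


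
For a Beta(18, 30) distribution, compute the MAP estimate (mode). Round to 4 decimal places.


MAP = mode = (a-1)/(a+b-2)
= (18-1)/(18+30-2)
= 17/46 = 0.3696

0.3696


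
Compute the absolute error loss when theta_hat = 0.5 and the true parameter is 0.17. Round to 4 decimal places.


L = |theta_hat - theta_true|
= |0.5 - 0.17| = 0.33

0.33


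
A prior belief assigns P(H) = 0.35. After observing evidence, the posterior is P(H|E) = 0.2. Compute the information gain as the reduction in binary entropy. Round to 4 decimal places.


H(prior) = -0.35*log2(0.35) - 0.65*log2(0.65)
= 0.9341
H(post) = -0.2*log2(0.2) - 0.8*log2(0.8)
= 0.7219
IG = 0.9341 - 0.7219 = 0.2121

0.2121


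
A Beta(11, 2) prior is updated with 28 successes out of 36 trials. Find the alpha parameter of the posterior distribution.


In the Beta-Binomial conjugate update:
alpha_post = alpha_prior + successes
= 11 + 28
= 39

39


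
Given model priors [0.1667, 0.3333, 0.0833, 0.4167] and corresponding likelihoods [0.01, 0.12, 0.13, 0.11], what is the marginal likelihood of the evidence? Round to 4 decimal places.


P(E) = sum_i P(M_i) P(E|M_i)
= 0.0017 + 0.04 + 0.0108 + 0.0458
= 0.0983

0.0983


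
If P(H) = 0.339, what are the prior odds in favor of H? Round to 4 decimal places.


Prior odds = P(H) / (1 - P(H))
= 0.339 / 0.661
= 0.5129

0.5129


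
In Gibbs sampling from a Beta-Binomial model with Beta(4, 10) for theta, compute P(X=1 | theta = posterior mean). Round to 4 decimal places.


Posterior mean = alpha/(alpha+beta) = 4/14 = 0.2857
P(X=1|theta=mean) = theta = 0.2857

0.2857


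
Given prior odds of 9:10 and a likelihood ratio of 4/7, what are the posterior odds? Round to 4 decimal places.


Posterior odds = prior odds * LR
Prior odds = 9/10 = 0.9
LR = 4/7 = 0.5714
Posterior odds = 0.9 * 0.5714 = 0.5143

0.5143


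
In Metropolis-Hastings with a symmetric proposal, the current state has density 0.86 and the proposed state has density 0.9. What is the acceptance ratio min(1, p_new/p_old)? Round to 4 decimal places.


Ratio = p_new / p_old = 0.9 / 0.86 = 1.0465
Acceptance = min(1, 1.0465) = 1.0

1.0


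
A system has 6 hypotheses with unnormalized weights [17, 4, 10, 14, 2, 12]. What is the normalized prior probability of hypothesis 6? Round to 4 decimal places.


The normalized prior is the weight divided by the total.
Total weight = 59
P(H6) = 12 / 59 = 0.2034

0.2034


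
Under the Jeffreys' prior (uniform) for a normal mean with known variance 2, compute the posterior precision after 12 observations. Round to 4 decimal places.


Prior precision = 0 (flat prior).
Post. prec. = 0 + n/var = 12/2 = 6.0

6.0


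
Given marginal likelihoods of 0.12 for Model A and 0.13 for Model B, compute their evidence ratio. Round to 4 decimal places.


Ratio = ML(A) / ML(B) = 0.12/0.13
= 0.9231

0.9231


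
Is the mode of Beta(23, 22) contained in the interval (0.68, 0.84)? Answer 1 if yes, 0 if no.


Mode = (a-1)/(a+b-2) = 22/43 = 0.5116
Interval: (0.68, 0.84)
Contains mode? 0

0


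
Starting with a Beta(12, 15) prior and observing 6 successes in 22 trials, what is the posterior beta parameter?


Posterior beta = prior beta + failures
Failures = 22 - 6 = 16
beta_post = 15 + 16 = 31

31


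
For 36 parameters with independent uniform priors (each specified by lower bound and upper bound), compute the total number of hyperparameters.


A uniform prior has 2 hyperparameters per parameter.
Total = 36 * 2 = 72

72


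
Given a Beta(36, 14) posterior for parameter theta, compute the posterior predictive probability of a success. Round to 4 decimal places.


For a Beta-Bernoulli model, the predictive probability is the mean:
P(success) = 36/(36+14) = 36/50 = 0.72

0.72


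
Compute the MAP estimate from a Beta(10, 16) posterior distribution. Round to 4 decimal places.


MAP = mode of Beta distribution
= (alpha - 1)/(alpha + beta - 2)
= (10-1)/(10+16-2)
= 9/24 = 0.375

0.375


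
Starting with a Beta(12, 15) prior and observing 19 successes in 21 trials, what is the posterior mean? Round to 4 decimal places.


Posterior parameters: alpha = 12 + 19 = 31
beta = 15 + 2 = 17
Posterior mean = alpha / (alpha + beta) = 31 / 48
= 0.6458

0.6458


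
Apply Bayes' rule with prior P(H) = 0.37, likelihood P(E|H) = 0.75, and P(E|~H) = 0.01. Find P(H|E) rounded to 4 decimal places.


Step 1: Compute marginal P(E) = P(E|H)P(H) + P(E|~H)P(~H)
= 0.75*0.37 + 0.01*0.63 = 0.2838
Step 2: P(H|E) = P(E|H)P(H)/P(E) = 0.2775/0.2838
= 0.9778

0.9778


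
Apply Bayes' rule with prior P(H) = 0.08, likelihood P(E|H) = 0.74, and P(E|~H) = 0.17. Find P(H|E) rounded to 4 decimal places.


Step 1: Compute marginal P(E) = P(E|H)P(H) + P(E|~H)P(~H)
= 0.74*0.08 + 0.17*0.92 = 0.2156
Step 2: P(H|E) = P(E|H)P(H)/P(E) = 0.0592/0.2156
= 0.2746

0.2746


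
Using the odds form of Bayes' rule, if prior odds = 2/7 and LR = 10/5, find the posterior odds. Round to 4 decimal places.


Bayes' rule in odds form: posterior odds = prior odds * LR
= (2 * 10) / (7 * 5)
= 20/35 = 0.5714

0.5714


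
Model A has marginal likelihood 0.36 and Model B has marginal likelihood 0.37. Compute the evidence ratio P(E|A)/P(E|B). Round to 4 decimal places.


Evidence ratio = P(E|A) / P(E|B)
= 0.36 / 0.37
= 0.973

0.973


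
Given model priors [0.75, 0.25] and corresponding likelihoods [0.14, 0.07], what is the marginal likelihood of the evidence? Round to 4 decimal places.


P(E) = sum_i P(M_i) P(E|M_i)
= 0.105 + 0.0175
= 0.1225

0.1225


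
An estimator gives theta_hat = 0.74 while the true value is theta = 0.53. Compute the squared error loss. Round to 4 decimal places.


The squared error loss is (theta_hat - theta)^2
= (0.74 - 0.53)^2
= (0.21)^2 = 0.0441

0.0441


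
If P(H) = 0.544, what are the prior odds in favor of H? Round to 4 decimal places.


Prior odds = P(H) / (1 - P(H))
= 0.544 / 0.456
= 1.193

1.193


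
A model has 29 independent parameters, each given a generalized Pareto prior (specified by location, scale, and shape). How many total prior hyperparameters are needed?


Each generalized Pareto prior needs 3 hyperparameters (location, scale, and shape).
Total = 3 * 29 = 87

87


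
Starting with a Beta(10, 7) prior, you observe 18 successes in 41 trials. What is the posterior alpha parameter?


For a Beta-Binomial conjugate model:
Posterior alpha = prior alpha + number of successes
= 10 + 18 = 28

28


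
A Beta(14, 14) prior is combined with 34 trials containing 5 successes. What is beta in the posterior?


In conjugate updating:
beta_posterior = beta_prior + (n - k)
= 14 + (34 - 5)
= 14 + 29 = 43

43


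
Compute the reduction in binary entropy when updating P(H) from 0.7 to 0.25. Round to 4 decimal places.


H_before = -p*log2(p) - (1-p)*log2(1-p) for p=0.7: 0.8813
H_after for p=0.25: 0.8113
Reduction = 0.8813 - 0.8113 = 0.07

0.07


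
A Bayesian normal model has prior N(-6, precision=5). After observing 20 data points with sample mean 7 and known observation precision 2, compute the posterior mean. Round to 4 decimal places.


Posterior mean = (prior_precision * prior_mean + n * data_precision * data_mean) / (prior_precision + n * data_precision)
Numerator = 5*-6 + 20*2*7 = 250
Denominator = 5 + 20*2 = 45
Posterior mean = 5.5556

5.5556


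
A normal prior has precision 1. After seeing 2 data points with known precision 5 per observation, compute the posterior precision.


In the conjugate normal model, precisions add:
tau_posterior = tau_prior + n * tau_data
= 1 + 2*5 = 11

11


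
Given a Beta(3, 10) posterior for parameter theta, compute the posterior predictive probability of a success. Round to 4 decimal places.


For a Beta-Bernoulli model, the predictive probability is the mean:
P(success) = 3/(3+10) = 3/13 = 0.2308

0.2308


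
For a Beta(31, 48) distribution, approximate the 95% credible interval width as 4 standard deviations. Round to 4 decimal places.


Variance of Beta(a,b) = ab / ((a+b)^2 * (a+b+1))
= 31*48 / ((79)^2 * 80)
= 0.003
SD = sqrt(0.003) = 0.0546
Width = 4 * SD = 0.2184

0.2184


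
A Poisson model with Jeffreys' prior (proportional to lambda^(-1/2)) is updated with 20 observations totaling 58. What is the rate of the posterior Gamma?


Posterior = Gamma(0.5 + S, n)
= Gamma(0.5 + 58, 20)
Posterior rate = 0 + n = 20

20.0


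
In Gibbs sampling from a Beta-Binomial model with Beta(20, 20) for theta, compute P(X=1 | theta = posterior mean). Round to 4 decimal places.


Posterior mean = alpha/(alpha+beta) = 20/40 = 0.5
P(X=1|theta=mean) = theta = 0.5

0.5


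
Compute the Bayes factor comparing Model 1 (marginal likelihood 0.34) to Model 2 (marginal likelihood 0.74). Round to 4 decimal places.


BF12 = marginal likelihood of M1 / marginal likelihood of M2
= 0.34/0.74
= 0.4595

0.4595


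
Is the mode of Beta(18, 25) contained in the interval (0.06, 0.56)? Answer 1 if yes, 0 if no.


Mode = (a-1)/(a+b-2) = 17/41 = 0.4146
Interval: (0.06, 0.56)
Contains mode? 1

1


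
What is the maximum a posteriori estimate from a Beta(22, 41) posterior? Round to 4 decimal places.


The MAP estimate equals the mode of the distribution.
Mode of Beta(a,b) = (a-1)/(a+b-2)
= 21/61
= 0.3443

0.3443


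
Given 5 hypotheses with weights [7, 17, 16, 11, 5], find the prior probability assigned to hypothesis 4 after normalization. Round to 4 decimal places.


To normalize, divide each weight by the sum of all weights.
Sum = 56
Prior(H4) = 11/56 = 0.1964

0.1964


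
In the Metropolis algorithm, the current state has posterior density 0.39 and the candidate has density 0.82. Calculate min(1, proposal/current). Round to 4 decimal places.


Ratio = 0.82/0.39 = 2.1026
Acceptance probability = min(1, 2.1026)
= 1.0

1.0


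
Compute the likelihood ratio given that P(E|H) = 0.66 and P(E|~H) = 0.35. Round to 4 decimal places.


LR = P(E|H) / P(E|~H)
= 0.66 / 0.35 = 1.8857

1.8857


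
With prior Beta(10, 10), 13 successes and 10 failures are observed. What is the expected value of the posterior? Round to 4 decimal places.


Posterior = Beta(23, 20)
E[theta] = alpha/(alpha+beta)
= 23/43 = 0.5349

0.5349


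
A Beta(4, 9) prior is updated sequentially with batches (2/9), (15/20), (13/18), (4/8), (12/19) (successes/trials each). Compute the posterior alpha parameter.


Sequential conjugate updating is equivalent to a single batch update.
Total successes across all batches = 46
alpha_posterior = alpha_prior + total_successes = 4 + 46
= 50

50


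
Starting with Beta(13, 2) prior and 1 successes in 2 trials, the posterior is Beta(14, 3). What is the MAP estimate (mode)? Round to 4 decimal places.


The mode of Beta(a, b) when a > 1 and b > 1 is (a-1)/(a+b-2)
= (14 - 1) / (14 + 3 - 2)
= 13 / 15
= 0.8667

0.8667


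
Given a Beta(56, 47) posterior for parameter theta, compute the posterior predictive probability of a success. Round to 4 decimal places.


For a Beta-Bernoulli model, the predictive probability is the mean:
P(success) = 56/(56+47) = 56/103 = 0.5437

0.5437


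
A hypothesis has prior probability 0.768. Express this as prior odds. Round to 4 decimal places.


Odds = P(H) / P(not H) = 0.768 / 0.232
= 3.3103

3.3103


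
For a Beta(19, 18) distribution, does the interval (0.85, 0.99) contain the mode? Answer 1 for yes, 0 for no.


Mode of Beta(a,b) = (a-1)/(a+b-2)
= (19-1)/(19+18-2) = 0.5143
Check: 0.85 <= 0.5143 <= 0.99?
Result: 0

0


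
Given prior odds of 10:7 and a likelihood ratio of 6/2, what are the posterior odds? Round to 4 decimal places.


Posterior odds = prior odds * LR
Prior odds = 10/7 = 1.4286
LR = 6/2 = 3.0
Posterior odds = 1.4286 * 3.0 = 4.2857

4.2857


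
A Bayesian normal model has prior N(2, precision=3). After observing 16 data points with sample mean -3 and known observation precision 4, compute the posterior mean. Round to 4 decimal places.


Posterior mean = (prior_precision * prior_mean + n * data_precision * data_mean) / (prior_precision + n * data_precision)
Numerator = 3*2 + 16*4*-3 = -186
Denominator = 3 + 16*4 = 67
Posterior mean = -2.7761

-2.7761


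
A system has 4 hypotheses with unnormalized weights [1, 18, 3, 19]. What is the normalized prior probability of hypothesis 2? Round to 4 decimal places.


The normalized prior is the weight divided by the total.
Total weight = 41
P(H2) = 18 / 41 = 0.439

0.439


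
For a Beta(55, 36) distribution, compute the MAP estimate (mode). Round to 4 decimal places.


MAP = mode = (a-1)/(a+b-2)
= (55-1)/(55+36-2)
= 54/89 = 0.6067

0.6067


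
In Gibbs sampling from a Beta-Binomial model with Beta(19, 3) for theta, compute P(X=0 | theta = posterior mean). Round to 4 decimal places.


Posterior mean = alpha/(alpha+beta) = 19/22 = 0.8636
P(X=0|theta=mean) = 1 - theta = 0.1364

0.1364


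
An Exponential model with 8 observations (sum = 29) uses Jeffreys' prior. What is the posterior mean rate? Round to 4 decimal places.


Posterior Gamma(8, 29)
E[lambda] = 8/29 = 0.2759

0.2759


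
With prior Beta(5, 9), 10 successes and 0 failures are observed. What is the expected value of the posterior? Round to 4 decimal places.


Posterior = Beta(15, 9)
E[theta] = alpha/(alpha+beta)
= 15/24 = 0.625

0.625


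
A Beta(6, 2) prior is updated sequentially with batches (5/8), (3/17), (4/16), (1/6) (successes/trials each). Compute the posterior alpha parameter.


Sequential conjugate updating is equivalent to a single batch update.
Total successes across all batches = 13
alpha_posterior = alpha_prior + total_successes = 6 + 13
= 19

19


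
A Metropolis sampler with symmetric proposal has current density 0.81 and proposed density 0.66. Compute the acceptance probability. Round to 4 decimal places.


For symmetric proposals, acceptance = min(1, pi(x*)/pi(x))
= min(1, 0.66/0.81)
= min(1, 0.8148) = 0.8148

0.8148


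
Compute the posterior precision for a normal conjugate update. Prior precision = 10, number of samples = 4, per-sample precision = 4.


tau_post = tau_0 + n * tau
= 10 + 4 * 4 = 26

26


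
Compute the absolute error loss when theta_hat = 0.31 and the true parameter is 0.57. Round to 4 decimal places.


L = |theta_hat - theta_true|
= |0.31 - 0.57| = 0.26

0.26


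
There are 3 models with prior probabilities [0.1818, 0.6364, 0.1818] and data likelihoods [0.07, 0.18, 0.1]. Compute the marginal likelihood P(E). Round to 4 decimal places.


P(E) = sum over models of P(M_i) * P(E|M_i)
= 0.1818*0.07 + 0.6364*0.18 + 0.1818*0.1
= 0.1455

0.1455


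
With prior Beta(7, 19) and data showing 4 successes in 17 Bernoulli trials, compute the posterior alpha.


Conjugate update: alpha_posterior = alpha_prior + k
= 7 + 4 = 11

11


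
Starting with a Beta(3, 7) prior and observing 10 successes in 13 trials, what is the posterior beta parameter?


Posterior beta = prior beta + failures
Failures = 13 - 10 = 3
beta_post = 7 + 3 = 10

10


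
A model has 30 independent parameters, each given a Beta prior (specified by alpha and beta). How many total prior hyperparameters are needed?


Each Beta prior needs 2 hyperparameters (alpha and beta).
Total = 2 * 30 = 60

60


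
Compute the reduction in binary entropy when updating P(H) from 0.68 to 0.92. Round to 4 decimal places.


H_before = -p*log2(p) - (1-p)*log2(1-p) for p=0.68: 0.9044
H_after for p=0.92: 0.4022
Reduction = 0.9044 - 0.4022 = 0.5022

0.5022


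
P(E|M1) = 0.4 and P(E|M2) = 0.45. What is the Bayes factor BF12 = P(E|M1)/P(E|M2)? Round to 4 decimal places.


Bayes factor BF12 = P(E|M1) / P(E|M2)
= 0.4 / 0.45
= 0.8889

0.8889


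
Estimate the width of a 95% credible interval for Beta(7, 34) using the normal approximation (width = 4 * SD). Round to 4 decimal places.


For Beta(a,b): Var = ab/((a+b)^2(a+b+1))
Var = 0.0034, SD = 0.0581
Approximate 95% CI width = 4 * 0.0581 = 0.2322

0.2322


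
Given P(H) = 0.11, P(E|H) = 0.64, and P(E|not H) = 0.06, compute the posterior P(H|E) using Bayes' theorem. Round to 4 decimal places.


By Bayes' theorem: P(H|E) = P(E|H)*P(H) / P(E)
P(E) = P(E|H)*P(H) + P(E|not H)*P(not H)
P(E) = 0.64*0.11 + 0.06*0.89 = 0.1238
P(H|E) = 0.64*0.11 / 0.1238 = 0.5687

0.5687


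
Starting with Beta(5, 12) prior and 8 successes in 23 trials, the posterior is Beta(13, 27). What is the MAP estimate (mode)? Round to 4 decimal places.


The mode of Beta(a, b) when a > 1 and b > 1 is (a-1)/(a+b-2)
= (13 - 1) / (13 + 27 - 2)
= 12 / 38
= 0.3158

0.3158


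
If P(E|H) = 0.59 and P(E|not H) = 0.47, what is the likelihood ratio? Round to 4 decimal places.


Likelihood ratio = P(E|H) / P(E|not H)
= 0.59 / 0.47
= 1.2553

1.2553


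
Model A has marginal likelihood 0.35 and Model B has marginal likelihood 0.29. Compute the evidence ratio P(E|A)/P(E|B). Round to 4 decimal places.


Evidence ratio = P(E|A) / P(E|B)
= 0.35 / 0.29
= 1.2069

1.2069


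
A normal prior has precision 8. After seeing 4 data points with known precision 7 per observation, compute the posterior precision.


In the conjugate normal model, precisions add:
tau_posterior = tau_prior + n * tau_data
= 8 + 4*7 = 36

36


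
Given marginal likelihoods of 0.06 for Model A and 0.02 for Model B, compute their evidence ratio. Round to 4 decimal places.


Ratio = ML(A) / ML(B) = 0.06/0.02
= 3.0

3.0


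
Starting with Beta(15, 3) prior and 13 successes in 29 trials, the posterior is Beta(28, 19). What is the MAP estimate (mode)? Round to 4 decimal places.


The mode of Beta(a, b) when a > 1 and b > 1 is (a-1)/(a+b-2)
= (28 - 1) / (28 + 19 - 2)
= 27 / 45
= 0.6

0.6


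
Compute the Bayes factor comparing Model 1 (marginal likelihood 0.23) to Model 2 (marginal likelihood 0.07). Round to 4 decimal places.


BF12 = marginal likelihood of M1 / marginal likelihood of M2
= 0.23/0.07
= 3.2857

3.2857


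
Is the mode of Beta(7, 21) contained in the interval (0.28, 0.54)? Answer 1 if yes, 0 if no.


Mode = (a-1)/(a+b-2) = 6/26 = 0.2308
Interval: (0.28, 0.54)
Contains mode? 0

0


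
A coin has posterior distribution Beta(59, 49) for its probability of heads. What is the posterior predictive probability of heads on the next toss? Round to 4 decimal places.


Posterior predictive = E[theta] = alpha/(alpha+beta)
= 59/108
= 0.5463

0.5463


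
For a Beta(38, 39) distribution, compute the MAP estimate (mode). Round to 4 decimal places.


MAP = mode = (a-1)/(a+b-2)
= (38-1)/(38+39-2)
= 37/75 = 0.4933

0.4933


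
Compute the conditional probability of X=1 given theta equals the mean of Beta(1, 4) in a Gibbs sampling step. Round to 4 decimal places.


Mean of Beta(1, 4) = 0.2
P(X=1 | theta=0.2) = 0.2

0.2


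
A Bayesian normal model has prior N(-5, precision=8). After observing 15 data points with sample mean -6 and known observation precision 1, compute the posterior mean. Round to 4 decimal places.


Posterior mean = (prior_precision * prior_mean + n * data_precision * data_mean) / (prior_precision + n * data_precision)
Numerator = 8*-5 + 15*1*-6 = -130
Denominator = 8 + 15*1 = 23
Posterior mean = -5.6522

-5.6522


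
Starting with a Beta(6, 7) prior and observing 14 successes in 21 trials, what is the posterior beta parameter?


Posterior beta = prior beta + failures
Failures = 21 - 14 = 7
beta_post = 7 + 7 = 14

14


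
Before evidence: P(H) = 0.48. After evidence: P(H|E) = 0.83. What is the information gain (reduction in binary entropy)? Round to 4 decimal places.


Prior entropy = 0.9988
Posterior entropy = 0.6577
Information gain = 0.9988 - 0.6577 = 0.3411

0.3411


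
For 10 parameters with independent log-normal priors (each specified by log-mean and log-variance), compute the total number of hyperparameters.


A log-normal prior has 2 hyperparameters per parameter.
Total = 10 * 2 = 20

20


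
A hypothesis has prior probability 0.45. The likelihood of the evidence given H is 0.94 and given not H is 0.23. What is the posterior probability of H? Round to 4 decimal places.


Using Bayes' theorem:
P(E) = 0.45 * 0.94 + 0.55 * 0.23
P(E) = 0.5495
P(H|E) = (0.45 * 0.94) / 0.5495 = 0.7698

0.7698


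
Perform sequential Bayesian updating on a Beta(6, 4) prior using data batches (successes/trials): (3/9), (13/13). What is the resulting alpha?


Accumulate successes: 16
Posterior alpha = prior alpha + sum of successes
= 6 + 16 = 22

22


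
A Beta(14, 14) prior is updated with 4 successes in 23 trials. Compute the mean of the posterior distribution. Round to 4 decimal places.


After update: Beta(18, 33)
Mean = 18 / (18 + 33) = 18 / 51
= 0.3529

0.3529


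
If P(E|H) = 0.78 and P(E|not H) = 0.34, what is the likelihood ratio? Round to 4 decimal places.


Likelihood ratio = P(E|H) / P(E|not H)
= 0.78 / 0.34
= 2.2941

2.2941


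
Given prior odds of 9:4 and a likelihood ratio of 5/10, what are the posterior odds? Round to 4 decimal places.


Posterior odds = prior odds * LR
Prior odds = 9/4 = 2.25
LR = 5/10 = 0.5
Posterior odds = 2.25 * 0.5 = 1.125

1.125


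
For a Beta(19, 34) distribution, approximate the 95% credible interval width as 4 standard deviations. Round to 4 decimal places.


Variance of Beta(a,b) = ab / ((a+b)^2 * (a+b+1))
= 19*34 / ((53)^2 * 54)
= 0.0043
SD = sqrt(0.0043) = 0.0653
Width = 4 * SD = 0.261

0.261


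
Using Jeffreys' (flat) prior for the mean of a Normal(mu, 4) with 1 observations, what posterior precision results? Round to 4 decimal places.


Flat prior means prior precision is 0.
Posterior precision = n / sigma^2 = 1/4 = 0.25

0.25


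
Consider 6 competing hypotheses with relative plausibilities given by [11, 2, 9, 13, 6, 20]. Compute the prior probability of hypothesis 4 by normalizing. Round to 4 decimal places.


Sum of weights = 11 + 2 + 9 + 13 + 6 + 20 = 61
Normalized prior for H4 = 13 / 61
= 0.2131

0.2131


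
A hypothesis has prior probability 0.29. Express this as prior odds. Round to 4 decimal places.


Odds = P(H) / P(not H) = 0.29 / 0.71
= 0.4085

0.4085


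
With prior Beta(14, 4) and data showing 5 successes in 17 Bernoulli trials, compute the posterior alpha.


Conjugate update: alpha_posterior = alpha_prior + k
= 14 + 5 = 19

19


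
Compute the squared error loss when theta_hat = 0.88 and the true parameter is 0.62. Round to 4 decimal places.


L = (theta_hat - theta_true)^2
= (0.88 - 0.62)^2
= 0.26^2 = 0.0676

0.0676


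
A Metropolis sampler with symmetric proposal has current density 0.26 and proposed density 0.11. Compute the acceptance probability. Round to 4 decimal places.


For symmetric proposals, acceptance = min(1, pi(x*)/pi(x))
= min(1, 0.11/0.26)
= min(1, 0.4231) = 0.4231

0.4231


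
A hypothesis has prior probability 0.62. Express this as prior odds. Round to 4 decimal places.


Odds = P(H) / P(not H) = 0.62 / 0.38
= 1.6316

1.6316


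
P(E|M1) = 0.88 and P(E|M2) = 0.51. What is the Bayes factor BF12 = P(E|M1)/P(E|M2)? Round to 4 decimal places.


Bayes factor BF12 = P(E|M1) / P(E|M2)
= 0.88 / 0.51
= 1.7255

1.7255


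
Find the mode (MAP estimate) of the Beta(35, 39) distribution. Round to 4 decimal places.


For Beta(a,b) with a,b > 1:
Mode = (a-1)/(a+b-2) = (35-1)/(74-2)
= 34/72 = 0.4722

0.4722


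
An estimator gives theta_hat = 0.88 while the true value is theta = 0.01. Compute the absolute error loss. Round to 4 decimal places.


The absolute error loss is |theta_hat - theta|
= |0.88 - 0.01|
= 0.87

0.87


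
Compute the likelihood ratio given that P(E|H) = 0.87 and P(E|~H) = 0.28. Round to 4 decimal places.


LR = P(E|H) / P(E|~H)
= 0.87 / 0.28 = 3.1071

3.1071


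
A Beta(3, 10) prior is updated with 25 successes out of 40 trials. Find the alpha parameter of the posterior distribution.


In the Beta-Binomial conjugate update:
alpha_post = alpha_prior + successes
= 3 + 25
= 28

28


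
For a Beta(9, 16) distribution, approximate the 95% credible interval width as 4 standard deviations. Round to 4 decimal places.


Variance of Beta(a,b) = ab / ((a+b)^2 * (a+b+1))
= 9*16 / ((25)^2 * 26)
= 0.0089
SD = sqrt(0.0089) = 0.0941
Width = 4 * SD = 0.3765

0.3765


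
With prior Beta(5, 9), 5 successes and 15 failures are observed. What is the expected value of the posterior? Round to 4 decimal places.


Posterior = Beta(10, 24)
E[theta] = alpha/(alpha+beta)
= 10/34 = 0.2941

0.2941


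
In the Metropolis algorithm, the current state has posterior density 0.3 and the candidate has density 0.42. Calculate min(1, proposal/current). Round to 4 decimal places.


Ratio = 0.42/0.3 = 1.4
Acceptance probability = min(1, 1.4)
= 1.0

1.0


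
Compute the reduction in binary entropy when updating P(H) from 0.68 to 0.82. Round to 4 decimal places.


H_before = -p*log2(p) - (1-p)*log2(1-p) for p=0.68: 0.9044
H_after for p=0.82: 0.6801
Reduction = 0.9044 - 0.6801 = 0.2243

0.2243


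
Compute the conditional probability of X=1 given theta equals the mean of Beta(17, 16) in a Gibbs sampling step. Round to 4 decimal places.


Mean of Beta(17, 16) = 0.5152
P(X=1 | theta=0.5152) = 0.5152

0.5152


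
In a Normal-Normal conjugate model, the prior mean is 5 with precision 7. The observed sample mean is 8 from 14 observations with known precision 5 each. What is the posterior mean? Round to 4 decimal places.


Posterior precision = tau0 + n*tau = 7 + 14*5 = 77
Posterior mean = (tau0*mu0 + n*tau*xbar) / posterior_precision
= (7*5 + 14*5*8) / 77
= 595 / 77 = 7.7273

7.7273
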